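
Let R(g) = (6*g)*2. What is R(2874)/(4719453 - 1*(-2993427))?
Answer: 1437/321370 ≈ 0.0044715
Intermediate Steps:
R(g) = 12*g
R(2874)/(4719453 - 1*(-2993427)) = (12*2874)/(4719453 - 1*(-2993427)) = 34488/(4719453 + 2993427) = 34488/7712880 = 34488*(1/7712880) = 1437/321370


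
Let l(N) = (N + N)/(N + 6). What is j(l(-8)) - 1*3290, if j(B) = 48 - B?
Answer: -3250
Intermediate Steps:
l(N) = 2*N/(6 + N) (l(N) = (2*N)/(6 + N) = 2*N/(6 + N))
j(l(-8)) - 1*3290 = (48 - 2*(-8)/(6 - 8)) - 1*3290 = (48 - 2*(-8)/(-2)) - 3290 = (48 - 2*(-8)*(-1)/2) - 3290 = (48 - 1*8) - 3290 = (48 - 8) - 3290 = 40 - 3290 = -3250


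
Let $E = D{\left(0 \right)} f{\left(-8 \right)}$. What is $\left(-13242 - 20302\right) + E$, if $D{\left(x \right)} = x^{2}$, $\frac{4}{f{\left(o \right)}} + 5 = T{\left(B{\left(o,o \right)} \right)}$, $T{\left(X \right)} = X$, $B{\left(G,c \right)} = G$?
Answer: $-33544$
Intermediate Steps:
$f{\left(o \right)} = \frac{4}{-5 + o}$
$E = 0$ ($E = 0^{2} \frac{4}{-5 - 8} = 0 \frac{4}{-13} = 0 \cdot 4 \left(- \frac{1}{13}\right) = 0 \left(- \frac{4}{13}\right) = 0$)
$\left(-13242 - 20302\right) + E = \left(-13242 - 20302\right) + 0 = -33544 + 0 = -33544$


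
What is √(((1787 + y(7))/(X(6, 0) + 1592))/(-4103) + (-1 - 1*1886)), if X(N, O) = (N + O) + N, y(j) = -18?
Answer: I*√20432604678275339/3290606 ≈ 43.44*I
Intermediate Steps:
X(N, O) = O + 2*N
√(((1787 + y(7))/(X(6, 0) + 1592))/(-4103) + (-1 - 1*1886)) = √(((1787 - 18)/((0 + 2*6) + 1592))/(-4103) + (-1 - 1*1886)) = √((1769/((0 + 12) + 1592))*(-1/4103) + (-1 - 1886)) = √((1769/(12 + 1592))*(-1/4103) - 1887) = √((1769/1604)*(-1/4103) - 1887) = √(-1769/6581212 - 1887) = √(-12418748813/6581212) = I*√20432604678275339/3290606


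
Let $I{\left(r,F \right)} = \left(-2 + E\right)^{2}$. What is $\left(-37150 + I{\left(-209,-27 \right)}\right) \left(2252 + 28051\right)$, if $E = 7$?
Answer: $-1124998875$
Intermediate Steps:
$I{\left(r,F \right)} = 25$ ($I{\left(r,F \right)} = \left(-2 + 7\right)^{2} = 5^{2} = 25$)
$\left(-37150 + I{\left(-209,-27 \right)}\right) \left(2252 + 28051\right) = \left(-37150 + 25\right) \left(2252 + 28051\right) = \left(-37125\right) 30303 = -1124998875$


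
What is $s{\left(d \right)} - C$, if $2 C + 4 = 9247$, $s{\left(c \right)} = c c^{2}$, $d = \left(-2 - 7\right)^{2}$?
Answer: $\frac{1053639}{2} \approx 5.2682 \cdot 10^{5}$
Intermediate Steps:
$d = 81$ ($d = \left(-9\right)^{2} = 81$)
$s{\left(c \right)} = c^{3}$
$C = \frac{9243}{2}$ ($C = -2 + \frac{1}{2} \cdot 9247 = -2 + \frac{9247}{2} = \frac{9243}{2} \approx 4621.5$)
$s{\left(d \right)} - C = 81^{3} - \frac{9243}{2} = 531441 - \frac{9243}{2} = \frac{1053639}{2}$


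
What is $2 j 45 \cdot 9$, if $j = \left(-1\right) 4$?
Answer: $-3240$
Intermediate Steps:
$j = -4$
$2 j 45 \cdot 9 = 2 \left(-4\right) 45 \cdot 9 = \left(-8\right) 45 \cdot 9 = \left(-360\right) 9 = -3240$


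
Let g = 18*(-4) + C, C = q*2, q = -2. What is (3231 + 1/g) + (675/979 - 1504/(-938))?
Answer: 112826835313/34895476 ≈ 3233.3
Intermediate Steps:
C = -4 (C = -2*2 = -4)
g = -76 (g = 18*(-4) - 4 = -72 - 4 = -76)
(3231 + 1/g) + (675/979 - 1504/(-938)) = (3231 + 1/(-76)) + (675/979 - 1504/(-938)) = (3231 - 1/76) + (675*(1/979) - 1504*(-1/938)) = 245555/76 + (675/979 + 752/469) = 245555/76 + 1052783/459151 = 112826835313/34895476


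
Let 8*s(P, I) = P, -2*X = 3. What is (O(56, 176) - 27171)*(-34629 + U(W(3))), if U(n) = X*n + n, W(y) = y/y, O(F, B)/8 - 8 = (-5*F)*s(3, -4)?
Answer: 1935581273/2 ≈ 9.6779e+8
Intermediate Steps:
X = -3/2 (X = -½*3 = -3/2 ≈ -1.5000)
s(P, I) = P/8
O(F, B) = 64 - 15*F (O(F, B) = 64 + 8*((-5*F)*((⅛)*3)) = 64 + 8*(-5*F*(3/8)) = 64 + 8*(-15*F/8) = 64 - 15*F)
W(y) = 1
U(n) = -n/2 (U(n) = -3*n/2 + n = -n/2)
(O(56, 176) - 27171)*(-34629 + U(W(3))) = ((64 - 15*56) - 27171)*(-34629 - ½*1) = ((64 - 840) - 27171)*(-34629 - ½) = (-776 - 27171)*(-69259/2) = -27947*(-69259/2) = 1935581273/2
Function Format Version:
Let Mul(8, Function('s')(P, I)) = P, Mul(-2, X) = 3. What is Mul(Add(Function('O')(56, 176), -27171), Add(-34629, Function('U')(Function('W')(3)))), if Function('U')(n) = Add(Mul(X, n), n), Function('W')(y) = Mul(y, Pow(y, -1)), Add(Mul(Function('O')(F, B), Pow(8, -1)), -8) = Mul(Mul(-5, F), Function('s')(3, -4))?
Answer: Rational(1935581273, 2) ≈ 9.6779e+8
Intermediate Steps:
X = Rational(-3, 2) (X = Mul(Rational(-1, 2), 3) = Rational(-3, 2) ≈ -1.5000)
Function('s')(P, I) = Mul(Rational(1, 8), P)
Function('O')(F, B) = Add(64, Mul(-15, F)) (Function('O')(F, B) = Add(64, Mul(8, Mul(Mul(-5, F), Mul(Rational(1, 8), 3)))) = Add(64, Mul(8, Mul(Mul(-5, F), Rational(3, 8)))) = Add(64, Mul(8, Mul(Rational(-15, 8), F))) = Add(64, Mul(-15, F)))
Function('W')(y) = 1
Function('U')(n) = Mul(Rational(-1, 2), n) (Function('U')(n) = Add(Mul(Rational(-3, 2), n), n) = Mul(Rational(-1, 2), n))
Mul(Add(Function('O')(56, 176), -27171), Add(-34629, Function('U')(Function('W')(3)))) = Mul(Add(Add(64, Mul(-15, 56)), -27171), Add(-34629, Mul(Rational(-1, 2), 1))) = Mul(Add(Add(64, -840), -27171), Add(-34629, Rational(-1, 2))) = Mul(Add(-776, -27171), Rational(-69259, 2)) = Mul(-27947, Rational(-69259, 2)) = Rational(1935581273, 2)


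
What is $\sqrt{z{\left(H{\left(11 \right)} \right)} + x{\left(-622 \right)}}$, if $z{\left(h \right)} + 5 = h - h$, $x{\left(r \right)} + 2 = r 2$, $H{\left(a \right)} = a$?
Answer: $3 i \sqrt{139} \approx 35.37 i$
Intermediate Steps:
$x{\left(r \right)} = -2 + 2 r$ ($x{\left(r \right)} = -2 + r 2 = -2 + 2 r$)
$z{\left(h \right)} = -5$ ($z{\left(h \right)} = -5 + \left(h - h\right) = -5 + 0 = -5$)
$\sqrt{z{\left(H{\left(11 \right)} \right)} + x{\left(-622 \right)}} = \sqrt{-5 + \left(-2 + 2 \left(-622\right)\right)} = \sqrt{-5 - 1246} = \sqrt{-1251} = 3 i \sqrt{139}$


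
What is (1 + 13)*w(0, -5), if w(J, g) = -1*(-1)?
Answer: 14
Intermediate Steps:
w(J, g) = 1
(1 + 13)*w(0, -5) = (1 + 13)*1 = 14*1 = 14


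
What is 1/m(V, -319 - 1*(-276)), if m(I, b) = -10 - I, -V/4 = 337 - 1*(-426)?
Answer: 1/3042 ≈ 0.00032873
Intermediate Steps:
V = -3052 (V = -4*(337 - 1*(-426)) = -4*(337 + 426) = -4*763 = -3052)
1/m(V, -319 - 1*(-276)) = 1/(-10 - 1*(-3052)) = 1/(-10 + 3052) = 1/3042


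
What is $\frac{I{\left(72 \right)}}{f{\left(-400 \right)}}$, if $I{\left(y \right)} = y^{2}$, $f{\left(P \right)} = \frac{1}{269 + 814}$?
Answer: $5614272$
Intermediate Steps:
$f{\left(P \right)} = \frac{1}{1083}$
$\frac{I{\left(72 \right)}}{f{\left(-400 \right)}} = 72^{2} \frac{1}{\frac{1}{1083}} = 5184 \cdot 1083 = 5614272$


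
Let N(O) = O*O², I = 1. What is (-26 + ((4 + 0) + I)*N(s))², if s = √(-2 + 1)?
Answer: 651 + 260*I ≈ 651.0 + 260.0*I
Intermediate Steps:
s = I (s = √(-1) = I ≈ 1.0*I)
N(O) = O³
(-26 + ((4 + 0) + I)*N(s))² = (-26 + ((4 + 0) + 1)*I³)² = (-26 + (4 + 1)*(-I))² = (-26 + 5*(-I))² = (-26 - 5*I)²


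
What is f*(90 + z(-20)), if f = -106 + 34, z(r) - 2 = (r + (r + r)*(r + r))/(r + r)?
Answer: -3780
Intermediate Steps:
z(r) = 2 + (r + 4*r²)/(2*r) (z(r) = 2 + (r + (r + r)*(r + r))/(r + r) = 2 + (r + (2*r)*(2*r))/((2*r)) = 2 + (r + 4*r²)*(1/(2*r)) = 2 + (r + 4*r²)/(2*r))
f = -72
f*(90 + z(-20)) = -72*(90 + (5/2 + 2*(-20))) = -72*(90 + (5/2 - 40)) = -72*(90 - 75/2) = -72*105/2 = -3780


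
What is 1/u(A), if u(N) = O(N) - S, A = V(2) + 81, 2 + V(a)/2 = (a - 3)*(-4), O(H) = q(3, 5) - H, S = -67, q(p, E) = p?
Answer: -1/15 ≈ -0.066667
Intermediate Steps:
O(H) = 3 - H
V(a) = 20 - 8*a (V(a) = -4 + 2*((a - 3)*(-4)) = -4 + 2*((-3 + a)*(-4)) = -4 + 2*(12 - 4*a) = -4 + (24 - 8*a) = 20 - 8*a)
A = 85 (A = (20 - 8*2) + 81 = (20 - 16) + 81 = 4 + 81 = 85)
u(N) = 70 - N (u(N) = (3 - N) - 1*(-67) = (3 - N) + 67 = 70 - N)
1/u(A) = 1/(70 - 1*85) = 1/(70 - 85) = 1/(-15) = -1/15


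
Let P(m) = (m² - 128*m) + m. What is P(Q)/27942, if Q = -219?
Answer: 12629/4657 ≈ 2.7118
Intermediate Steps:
P(m) = m² - 127*m
P(Q)/27942 = -219*(-127 - 219)/27942 = -219*(-346)*(1/27942) = 75774*(1/27942) = 12629/4657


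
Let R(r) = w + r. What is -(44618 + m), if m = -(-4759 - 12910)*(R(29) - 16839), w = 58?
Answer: 295946470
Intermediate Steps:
R(r) = 58 + r
m = -295991088 (m = -(-4759 - 12910)*((58 + 29) - 16839) = -(-17669)*(87 - 16839) = -(-17669)*(-16752) = -1*295991088 = -295991088)
-(44618 + m) = -(44618 - 295991088) = -1*(-295946470) = 295946470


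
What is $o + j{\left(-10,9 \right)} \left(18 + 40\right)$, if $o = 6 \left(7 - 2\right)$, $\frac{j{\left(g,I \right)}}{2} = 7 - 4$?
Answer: $378$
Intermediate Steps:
$j{\left(g,I \right)} = 6$ ($j{\left(g,I \right)} = 2 \left(7 - 4\right) = 2 \cdot 3 = 6$)
$o = 30$ ($o = 6 \cdot 5 = 30$)
$o + j{\left(-10,9 \right)} \left(18 + 40\right) = 30 + 6 \left(18 + 40\right) = 30 + 6 \cdot 58 = 30 + 348 = 378$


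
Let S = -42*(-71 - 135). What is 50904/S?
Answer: 606/103 ≈ 5.8835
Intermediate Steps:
S = 8652 (S = -42*(-206) = 8652)
50904/S = 50904/8652 = 50904*(1/8652) = 606/103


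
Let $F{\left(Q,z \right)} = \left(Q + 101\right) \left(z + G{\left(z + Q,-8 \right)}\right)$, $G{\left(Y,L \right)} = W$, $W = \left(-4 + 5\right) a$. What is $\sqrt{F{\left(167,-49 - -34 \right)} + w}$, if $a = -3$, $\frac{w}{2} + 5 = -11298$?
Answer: $i \sqrt{27430} \approx 165.62 i$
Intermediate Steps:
$w = -22606$ ($w = -10 + 2 \left(-11298\right) = -10 - 22596 = -22606$)
$W = -3$ ($W = \left(-4 + 5\right) \left(-3\right) = 1 \left(-3\right) = -3$)
$G{\left(Y,L \right)} = -3$
$F{\left(Q,z \right)} = \left(-3 + z\right) \left(101 + Q\right)$ ($F{\left(Q,z \right)} = \left(Q + 101\right) \left(z - 3\right) = \left(101 + Q\right) \left(-3 + z\right) = \left(-3 + z\right) \left(101 + Q\right)$)
$\sqrt{F{\left(167,-49 - -34 \right)} + w} = \sqrt{\left(-303 - 501 + 101 \left(-49 - -34\right) + 167 \left(-49 - -34\right)\right) - 22606} = \sqrt{\left(-303 - 501 + 101 \left(-49 + 34\right) + 167 \left(-49 + 34\right)\right) - 22606} = \sqrt{\left(-303 - 501 + 101 \left(-15\right) + 167 \left(-15\right)\right) - 22606} = \sqrt{\left(-303 - 501 - 1515 - 2505\right) - 22606} = \sqrt{-4824 - 22606} = \sqrt{-27430} = i \sqrt{27430}$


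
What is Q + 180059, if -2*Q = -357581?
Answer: 717699/2 ≈ 3.5885e+5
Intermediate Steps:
Q = 357581/2 (Q = -½*(-357581) = 357581/2 ≈ 1.7879e+5)
Q + 180059 = 357581/2 + 180059 = 717699/2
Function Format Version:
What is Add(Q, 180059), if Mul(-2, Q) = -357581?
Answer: Rational(717699, 2) ≈ 3.5885e+5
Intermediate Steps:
Q = Rational(357581, 2) (Q = Mul(Rational(-1, 2), -357581) = Rational(357581, 2) ≈ 1.7879e+5)
Add(Q, 180059) = Add(Rational(357581, 2), 180059) = Rational(717699, 2)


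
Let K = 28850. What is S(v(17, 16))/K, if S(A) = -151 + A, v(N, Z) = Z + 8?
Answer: -127/28850 ≈ -0.0044021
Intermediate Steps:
v(N, Z) = 8 + Z
S(v(17, 16))/K = (-151 + (8 + 16))/28850 = (-151 + 24)*(1/28850) = -127*1/28850 = -127/28850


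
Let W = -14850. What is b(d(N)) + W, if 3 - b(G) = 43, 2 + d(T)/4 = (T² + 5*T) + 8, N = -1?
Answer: -14890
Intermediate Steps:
d(T) = 24 + 4*T² + 20*T (d(T) = -8 + 4*((T² + 5*T) + 8) = -8 + 4*(8 + T² + 5*T) = -8 + (32 + 4*T² + 20*T) = 24 + 4*T² + 20*T)
b(G) = -40 (b(G) = 3 - 1*43 = 3 - 43 = -40)
b(d(N)) + W = -40 - 14850 = -14890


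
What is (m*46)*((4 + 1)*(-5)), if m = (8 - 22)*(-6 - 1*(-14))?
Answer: 128800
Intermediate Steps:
m = -112 (m = -14*(-6 + 14) = -14*8 = -112)
(m*46)*((4 + 1)*(-5)) = (-112*46)*((4 + 1)*(-5)) = -25760*(-5) = -5152*(-25) = 128800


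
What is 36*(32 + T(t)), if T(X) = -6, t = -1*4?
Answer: 936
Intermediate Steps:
t = -4
36*(32 + T(t)) = 36*(32 - 6) = 36*26 = 936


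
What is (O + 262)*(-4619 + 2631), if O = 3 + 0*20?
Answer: -526820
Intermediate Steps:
O = 3 (O = 3 + 0 = 3)
(O + 262)*(-4619 + 2631) = (3 + 262)*(-4619 + 2631) = 265*(-1988) = -526820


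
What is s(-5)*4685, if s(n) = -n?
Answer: 23425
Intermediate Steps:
s(-5)*4685 = -1*(-5)*4685 = 5*4685 = 23425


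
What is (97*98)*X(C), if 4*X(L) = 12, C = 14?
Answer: 28518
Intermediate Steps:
X(L) = 3 (X(L) = (1/4)*12 = 3)
(97*98)*X(C) = (97*98)*3 = 9506*3 = 28518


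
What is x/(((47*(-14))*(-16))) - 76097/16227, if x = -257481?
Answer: -711327629/24405408 ≈ -29.146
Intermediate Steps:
x/(((47*(-14))*(-16))) - 76097/16227 = -257481/((47*(-14))*(-16)) - 76097/16227 = -257481/((-658*(-16))) - 76097*1/16227 = -257481/10528 - 76097/16227 = -257481*1/10528 - 76097/16227 = -36783/1504 - 76097/16227 = -711327629/24405408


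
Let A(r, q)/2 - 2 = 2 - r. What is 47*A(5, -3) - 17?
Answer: -111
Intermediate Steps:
A(r, q) = 8 - 2*r (A(r, q) = 4 + 2*(2 - r) = 4 + (4 - 2*r) = 8 - 2*r)
47*A(5, -3) - 17 = 47*(8 - 2*5) - 17 = 47*(8 - 10) - 17 = 47*(-2) - 17 = -94 - 17 = -111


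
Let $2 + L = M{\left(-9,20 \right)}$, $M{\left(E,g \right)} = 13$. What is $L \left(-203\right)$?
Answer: $-2233$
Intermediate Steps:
$L = 11$ ($L = -2 + 13 = 11$)
$L \left(-203\right) = 11 \left(-203\right) = -2233$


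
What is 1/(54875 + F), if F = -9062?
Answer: 1/45813 ≈ 2.1828e-5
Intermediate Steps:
1/(54875 + F) = 1/(54875 - 9062) = 1/45813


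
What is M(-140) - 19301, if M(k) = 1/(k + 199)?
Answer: -1138758/59 ≈ -19301.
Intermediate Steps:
M(k) = 1/(199 + k)
M(-140) - 19301 = 1/(199 - 140) - 19301 = 1/59 - 19301 = -1138758/59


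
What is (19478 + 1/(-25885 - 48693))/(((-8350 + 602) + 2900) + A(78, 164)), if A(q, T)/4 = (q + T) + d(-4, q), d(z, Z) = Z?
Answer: -1452630283/266094304 ≈ -5.4591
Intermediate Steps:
A(q, T) = 4*T + 8*q (A(q, T) = 4*((q + T) + q) = 4*((T + q) + q) = 4*(T + 2*q) = 4*T + 8*q)
(19478 + 1/(-25885 - 48693))/(((-8350 + 602) + 2900) + A(78, 164)) = (19478 + 1/(-25885 - 48693))/(((-8350 + 602) + 2900) + (4*164 + 8*78)) = (19478 + 1/(-74578))/((-7748 + 2900) + (656 + 624)) = (19478 - 1/74578)/(-4848 + 1280) = (1452630283/74578)/(-3568) = (1452630283/74578)*(-1/3568) = -1452630283/266094304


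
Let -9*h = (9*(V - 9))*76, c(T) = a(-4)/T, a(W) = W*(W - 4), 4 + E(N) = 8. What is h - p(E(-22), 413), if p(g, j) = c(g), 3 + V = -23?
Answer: 2652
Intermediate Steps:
V = -26 (V = -3 - 23 = -26)
E(N) = 4 (E(N) = -4 + 8 = 4)
a(W) = W*(-4 + W)
c(T) = 32/T (c(T) = (-4*(-4 - 4))/T = (-4*(-8))/T = 32/T)
p(g, j) = 32/g
h = 2660 (h = -9*(-26 - 9)*76/9 = -9*(-35)*76/9 = -(-35)*76 = -⅑*(-23940) = 2660)
h - p(E(-22), 413) = 2660 - 32/4 = 2660 - 1*8 = 2660 - 8 = 2652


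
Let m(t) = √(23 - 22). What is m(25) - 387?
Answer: -386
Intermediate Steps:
m(t) = 1 (m(t) = √1 = 1)
m(25) - 387 = 1 - 387 = -386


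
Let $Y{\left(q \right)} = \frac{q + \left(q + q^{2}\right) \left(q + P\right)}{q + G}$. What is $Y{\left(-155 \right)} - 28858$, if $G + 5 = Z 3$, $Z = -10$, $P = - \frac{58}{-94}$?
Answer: $- \frac{16898787}{1786} \approx -9461.8$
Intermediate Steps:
$P = \frac{29}{47}$ ($P = \left(-58\right) \left(- \frac{1}{94}\right) = \frac{29}{47} \approx 0.61702$)
$G = -35$ ($G = -5 - 30 = -35$)
$Y{\left(q \right)} = \frac{q + \left(\frac{29}{47} + q\right) \left(q + q^{2}\right)}{-35 + q}$ ($Y{\left(q \right)} = \frac{q + \left(q + q^{2}\right) \left(q + \frac{29}{47}\right)}{q - 35} = \frac{q + \left(q + q^{2}\right) \left(\frac{29}{47} + q\right)}{-35 + q} = \frac{q + \left(\frac{29}{47} + q\right) \left(q + q^{2}\right)}{-35 + q}$)
$Y{\left(-155 \right)} - 28858 = \frac{1}{47} \left(-155\right) \frac{1}{-35 - 155} \left(76 + 47 \left(-155\right)^{2} + 76 \left(-155\right)\right) - 28858 = \frac{1}{47} \left(-155\right) \frac{1}{-190} \left(76 + 47 \cdot 24025 - 11780\right) - 28858 = \frac{1}{47} \left(-155\right) \left(- \frac{1}{190}\right) \left(76 + 1129175 - 11780\right) - 28858 = \frac{1}{47} \left(-155\right) \left(- \frac{1}{190}\right) 1117471 - 28858 = \frac{34641601}{1786} - 28858 = - \frac{16898787}{1786}$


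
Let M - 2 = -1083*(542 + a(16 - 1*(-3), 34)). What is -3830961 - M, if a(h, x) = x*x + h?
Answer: -1971452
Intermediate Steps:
a(h, x) = h + x² (a(h, x) = x² + h = h + x²)
M = -1859509 (M = 2 - 1083*(542 + ((16 - 1*(-3)) + 34²)) = 2 - 1083*(542 + ((16 + 3) + 1156)) = 2 - 1083*(542 + (19 + 1156)) = 2 - 1083*(542 + 1175) = 2 - 1083*1717 = 2 - 1859511 = -1859509)
-3830961 - M = -3830961 - 1*(-1859509) = -3830961 + 1859509 = -1971452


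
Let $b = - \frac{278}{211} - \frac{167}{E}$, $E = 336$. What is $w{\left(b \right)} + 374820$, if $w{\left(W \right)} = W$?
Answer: $\frac{26573110075}{70896} \approx 3.7482 \cdot 10^{5}$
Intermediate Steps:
$b = - \frac{128645}{70896}$ ($b = - \frac{278}{211} - \frac{167}{336} = - \frac{128645}{70896} \approx -1.8146$)
$w{\left(b \right)} + 374820 = - \frac{128645}{70896} + 374820 = \frac{26573110075}{70896}$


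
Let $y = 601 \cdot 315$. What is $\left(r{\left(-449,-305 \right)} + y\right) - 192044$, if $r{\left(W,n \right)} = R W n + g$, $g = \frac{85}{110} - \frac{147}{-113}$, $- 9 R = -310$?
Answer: $\frac{105477021449}{22374} \approx 4.7143 \cdot 10^{6}$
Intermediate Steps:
$R = \frac{310}{9}$ ($R = \left(- \frac{1}{9}\right) \left(-310\right) = \frac{310}{9} \approx 34.444$)
$g = \frac{5155}{2486}$ ($g = 85 \cdot \frac{1}{110} - - \frac{147}{113} = \frac{17}{22} + \frac{147}{113} = \frac{5155}{2486} \approx 2.0736$)
$y = 189315$
$r{\left(W,n \right)} = \frac{5155}{2486} + \frac{310 W n}{9}$ ($r{\left(W,n \right)} = \frac{310 W}{9} n + \frac{5155}{2486} = \frac{310 W n}{9} + \frac{5155}{2486} = \frac{5155}{2486} + \frac{310 W n}{9}$)
$\left(r{\left(-449,-305 \right)} + y\right) - 192044 = \left(\left(\frac{5155}{2486} + \frac{310}{9} \left(-449\right) \left(-305\right)\right) + 189315\right) - 192044 = \left(\left(\frac{5155}{2486} + \frac{42452950}{9}\right) + 189315\right) - 192044 = \left(\frac{105538080095}{22374} + 189315\right) - 192044 = \frac{109773813905}{22374} - 192044 = \frac{105477021449}{22374}$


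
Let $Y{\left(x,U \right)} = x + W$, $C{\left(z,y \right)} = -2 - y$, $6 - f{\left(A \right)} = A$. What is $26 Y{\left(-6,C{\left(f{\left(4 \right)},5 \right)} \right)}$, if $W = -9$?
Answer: $-390$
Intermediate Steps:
$f{\left(A \right)} = 6 - A$
$Y{\left(x,U \right)} = -9 + x$ ($Y{\left(x,U \right)} = x - 9 = -9 + x$)
$26 Y{\left(-6,C{\left(f{\left(4 \right)},5 \right)} \right)} = 26 \left(-9 - 6\right) = 26 \left(-15\right) = -390$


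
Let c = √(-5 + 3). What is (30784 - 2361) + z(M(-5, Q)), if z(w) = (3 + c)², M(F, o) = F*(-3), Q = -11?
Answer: 28430 + 6*I*√2 ≈ 28430.0 + 8.4853*I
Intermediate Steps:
c = I*√2 (c = √(-2) = I*√2 ≈ 1.4142*I)
M(F, o) = -3*F
z(w) = (3 + I*√2)²
(30784 - 2361) + z(M(-5, Q)) = (30784 - 2361) + (3 + I*√2)² = 28423 + (3 + I*√2)²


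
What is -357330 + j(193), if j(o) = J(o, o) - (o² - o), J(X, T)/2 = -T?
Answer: -394772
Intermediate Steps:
J(X, T) = -2*T (J(X, T) = 2*(-T) = -2*T)
j(o) = -o - o² (j(o) = -2*o - (o² - o) = -2*o + (o - o²) = -o - o²)
-357330 + j(193) = -357330 + 193*(-1 - 1*193) = -357330 + 193*(-1 - 193) = -357330 + 193*(-194) = -357330 - 37442 = -394772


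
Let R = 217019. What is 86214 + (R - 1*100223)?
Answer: 203010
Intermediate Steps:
86214 + (R - 1*100223) = 86214 + (217019 - 1*100223) = 86214 + (217019 - 100223) = 86214 + 116796 = 203010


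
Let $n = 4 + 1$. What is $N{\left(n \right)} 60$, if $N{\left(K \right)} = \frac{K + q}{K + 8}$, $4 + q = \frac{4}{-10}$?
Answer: $\frac{36}{13} \approx 2.7692$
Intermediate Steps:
$q = - \frac{22}{5}$ ($q = -4 + \frac{4}{-10} = -4 + 4 \left(- \frac{1}{10}\right) = -4 - \frac{2}{5} = - \frac{22}{5} \approx -4.4$)
$n = 5$
$N{\left(K \right)} = \frac{- \frac{22}{5} + K}{8 + K}$ ($N{\left(K \right)} = \frac{K - \frac{22}{5}}{K + 8} = \frac{- \frac{22}{5} + K}{8 + K}$)
$N{\left(n \right)} 60 = \frac{- \frac{22}{5} + 5}{8 + 5} \cdot 60 = \frac{1}{13} \cdot \frac{3}{5} \cdot 60 = \frac{3}{65} \cdot 60 = \frac{36}{13}$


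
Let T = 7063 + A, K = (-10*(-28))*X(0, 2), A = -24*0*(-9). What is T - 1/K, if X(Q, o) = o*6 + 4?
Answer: 31642239/4480 ≈ 7063.0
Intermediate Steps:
X(Q, o) = 4 + 6*o (X(Q, o) = 6*o + 4 = 4 + 6*o)
A = 0 (A = 0*(-9) = 0)
K = 4480 (K = (-10*(-28))*(4 + 6*2) = 280*(4 + 12) = 280*16 = 4480)
T = 7063 (T = 7063 + 0 = 7063)
T - 1/K = 7063 - 1/4480 = 31642239/4480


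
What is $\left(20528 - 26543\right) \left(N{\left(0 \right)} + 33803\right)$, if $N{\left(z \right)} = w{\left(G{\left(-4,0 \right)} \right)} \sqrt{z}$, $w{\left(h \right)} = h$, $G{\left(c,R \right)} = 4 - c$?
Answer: $-203325045$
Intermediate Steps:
$N{\left(z \right)} = 8 \sqrt{z}$ ($N{\left(z \right)} = \left(4 - -4\right) \sqrt{z} = \left(4 + 4\right) \sqrt{z} = 8 \sqrt{z}$)
$\left(20528 - 26543\right) \left(N{\left(0 \right)} + 33803\right) = \left(20528 - 26543\right) \left(8 \sqrt{0} + 33803\right) = - 6015 \left(8 \cdot 0 + 33803\right) = - 6015 \left(0 + 33803\right) = \left(-6015\right) 33803 = -203325045$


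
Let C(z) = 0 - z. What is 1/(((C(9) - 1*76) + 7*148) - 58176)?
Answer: -1/57225 ≈ -1.7475e-5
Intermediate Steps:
C(z) = -z
1/(((C(9) - 1*76) + 7*148) - 58176) = 1/(((-1*9 - 1*76) + 7*148) - 58176) = 1/(((-9 - 76) + 1036) - 58176) = 1/((-85 + 1036) - 58176) = 1/(951 - 58176) = 1/(-57225) = -1/57225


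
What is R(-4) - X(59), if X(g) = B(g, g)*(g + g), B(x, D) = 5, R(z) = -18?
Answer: -608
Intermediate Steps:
X(g) = 10*g (X(g) = 5*(g + g) = 5*(2*g) = 10*g)
R(-4) - X(59) = -18 - 10*59 = -18 - 1*590 = -18 - 590 = -608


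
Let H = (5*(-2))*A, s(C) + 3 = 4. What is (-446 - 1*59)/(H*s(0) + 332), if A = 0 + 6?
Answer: -505/272 ≈ -1.8566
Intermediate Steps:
s(C) = 1 (s(C) = -3 + 4 = 1)
A = 6
H = -60 (H = (5*(-2))*6 = -10*6 = -60)
(-446 - 1*59)/(H*s(0) + 332) = (-446 - 1*59)/(-60*1 + 332) = (-446 - 59)/(-60 + 332) = -505/272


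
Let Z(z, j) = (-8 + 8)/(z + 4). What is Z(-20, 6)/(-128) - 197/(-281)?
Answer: 197/281 ≈ 0.70107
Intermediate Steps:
Z(z, j) = 0 (Z(z, j) = 0/(4 + z) = 0)
Z(-20, 6)/(-128) - 197/(-281) = 0/(-128) - 197/(-281) = 0*(-1/128) - 197*(-1/281) = 0 + 197/281 = 197/281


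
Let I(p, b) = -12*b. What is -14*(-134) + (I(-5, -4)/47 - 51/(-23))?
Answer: 2031457/1081 ≈ 1879.2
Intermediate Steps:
-14*(-134) + (I(-5, -4)/47 - 51/(-23)) = -14*(-134) + (-12*(-4)/47 - 51/(-23)) = 1876 + (48*(1/47) - 51*(-1/23)) = 1876 + (48/47 + 51/23) = 1876 + 3501/1081 = 2031457/1081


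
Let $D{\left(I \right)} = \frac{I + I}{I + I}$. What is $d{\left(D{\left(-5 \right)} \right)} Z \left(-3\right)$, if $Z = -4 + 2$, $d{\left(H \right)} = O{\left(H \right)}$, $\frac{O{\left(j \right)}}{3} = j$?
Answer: $18$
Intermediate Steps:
$O{\left(j \right)} = 3 j$
$D{\left(I \right)} = 1$ ($D{\left(I \right)} = \frac{2 I}{2 I} = 2 I \frac{1}{2 I} = 1$)
$d{\left(H \right)} = 3 H$
$Z = -2$
$d{\left(D{\left(-5 \right)} \right)} Z \left(-3\right) = 3 \cdot 1 \left(-2\right) \left(-3\right) = 3 \left(-2\right) \left(-3\right) = \left(-6\right) \left(-3\right) = 18$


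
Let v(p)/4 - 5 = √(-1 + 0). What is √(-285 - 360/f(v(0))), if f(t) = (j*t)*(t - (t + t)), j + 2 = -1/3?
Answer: √(-9451680 + 4725*I)/182 ≈ 0.0042223 + 16.892*I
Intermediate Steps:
j = -7/3 (j = -2 - 1/3 = -2 - 1*⅓ = -2 - ⅓ = -7/3 ≈ -2.3333)
v(p) = 20 + 4*I (v(p) = 20 + 4*√(-1 + 0) = 20 + 4*√(-1) = 20 + 4*I)
f(t) = 7*t²/3 (f(t) = (-7*t/3)*(t - (t + t)) = (-7*t/3)*(t - 2*t) = (-7*t/3)*(-t) = 7*t²/3)
√(-285 - 360/f(v(0))) = √(-285 - 360*3/(7*(20 + 4*I)²)) = √(-285 - 1080/(7*(20 + 4*I)²))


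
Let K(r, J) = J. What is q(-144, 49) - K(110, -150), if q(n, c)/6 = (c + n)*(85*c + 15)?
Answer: -2382450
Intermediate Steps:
q(n, c) = 6*(15 + 85*c)*(c + n) (q(n, c) = 6*((c + n)*(85*c + 15)) = 6*((c + n)*(15 + 85*c)) = 6*((15 + 85*c)*(c + n)) = 6*(15 + 85*c)*(c + n))
q(-144, 49) - K(110, -150) = (90*49 + 90*(-144) + 510*49² + 510*49*(-144)) - 1*(-150) = (4410 - 12960 + 510*2401 - 3598560) + 150 = (4410 - 12960 + 1224510 - 3598560) + 150 = -2382600 + 150 = -2382450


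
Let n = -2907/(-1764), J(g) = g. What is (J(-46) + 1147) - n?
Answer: 215473/196 ≈ 1099.4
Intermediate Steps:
n = 323/196 (n = -2907*(-1/1764) = 323/196 ≈ 1.6480)
(J(-46) + 1147) - n = (-46 + 1147) - 1*323/196 = 1101 - 323/196 = 215473/196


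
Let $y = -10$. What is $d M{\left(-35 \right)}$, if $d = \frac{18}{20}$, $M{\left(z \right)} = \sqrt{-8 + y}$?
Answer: $\frac{27 i \sqrt{2}}{10} \approx 3.8184 i$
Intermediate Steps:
$M{\left(z \right)} = 3 i \sqrt{2}$ ($M{\left(z \right)} = \sqrt{-8 - 10} = \sqrt{-18} = 3 i \sqrt{2}$)
$d = \frac{9}{10}$ ($d = 18 \cdot \frac{1}{20} = \frac{9}{10} \approx 0.9$)
$d M{\left(-35 \right)} = \frac{9 \cdot 3 i \sqrt{2}}{10} = \frac{27 i \sqrt{2}}{10}$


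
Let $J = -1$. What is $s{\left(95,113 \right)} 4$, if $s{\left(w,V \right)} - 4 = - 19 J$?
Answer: $92$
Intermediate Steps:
$s{\left(w,V \right)} = 23$ ($s{\left(w,V \right)} = 4 - -19 = 4 + 19 = 23$)
$s{\left(95,113 \right)} 4 = 23 \cdot 4 = 92$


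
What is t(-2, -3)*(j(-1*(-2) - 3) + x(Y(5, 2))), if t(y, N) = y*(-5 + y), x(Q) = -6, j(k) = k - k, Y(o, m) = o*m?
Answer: -84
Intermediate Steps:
Y(o, m) = m*o
j(k) = 0
t(-2, -3)*(j(-1*(-2) - 3) + x(Y(5, 2))) = (-2*(-5 - 2))*(0 - 6) = -2*(-7)*(-6) = 14*(-6) = -84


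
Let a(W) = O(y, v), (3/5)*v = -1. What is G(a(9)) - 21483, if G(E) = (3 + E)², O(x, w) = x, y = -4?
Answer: -21482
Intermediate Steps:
v = -5/3 (v = (5/3)*(-1) = -5/3 ≈ -1.6667)
a(W) = -4
G(a(9)) - 21483 = (3 - 4)² - 21483 = (-1)² - 21483 = 1 - 21483 = -21482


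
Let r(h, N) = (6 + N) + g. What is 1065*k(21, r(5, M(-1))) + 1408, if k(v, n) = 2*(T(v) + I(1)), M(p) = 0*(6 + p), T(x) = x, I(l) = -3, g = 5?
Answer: 39748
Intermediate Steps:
M(p) = 0
r(h, N) = 11 + N (r(h, N) = (6 + N) + 5 = 11 + N)
k(v, n) = -6 + 2*v (k(v, n) = 2*(v - 3) = 2*(-3 + v) = -6 + 2*v)
1065*k(21, r(5, M(-1))) + 1408 = 1065*(-6 + 2*21) + 1408 = 1065*(-6 + 42) + 1408 = 1065*36 + 1408 = 38340 + 1408 = 39748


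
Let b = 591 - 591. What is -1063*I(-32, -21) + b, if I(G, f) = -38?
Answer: 40394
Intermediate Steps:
b = 0
-1063*I(-32, -21) + b = -1063*(-38) + 0 = 40394 + 0 = 40394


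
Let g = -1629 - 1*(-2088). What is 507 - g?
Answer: 48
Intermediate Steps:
g = 459 (g = -1629 + 2088 = 459)
507 - g = 507 - 1*459 = 507 - 459 = 48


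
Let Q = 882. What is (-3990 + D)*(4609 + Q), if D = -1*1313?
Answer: -29118773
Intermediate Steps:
D = -1313
(-3990 + D)*(4609 + Q) = (-3990 - 1313)*(4609 + 882) = -5303*5491 = -29118773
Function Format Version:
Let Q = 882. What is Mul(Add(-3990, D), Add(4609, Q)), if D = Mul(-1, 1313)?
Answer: -29118773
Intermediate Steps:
D = -1313
Mul(Add(-3990, D), Add(4609, Q)) = Mul(Add(-3990, -1313), Add(4609, 882)) = Mul(-5303, 5491) = -29118773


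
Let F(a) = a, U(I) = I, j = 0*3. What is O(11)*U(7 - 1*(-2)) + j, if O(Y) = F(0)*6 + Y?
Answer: 99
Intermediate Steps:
j = 0
O(Y) = Y (O(Y) = 0*6 + Y = 0 + Y = Y)
O(11)*U(7 - 1*(-2)) + j = 11*(7 - 1*(-2)) + 0 = 11*(7 + 2) + 0 = 11*9 + 0 = 99 + 0 = 99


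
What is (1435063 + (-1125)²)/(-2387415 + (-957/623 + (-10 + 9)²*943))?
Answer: -1682528624/1486773013 ≈ -1.1317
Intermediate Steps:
(1435063 + (-1125)²)/(-2387415 + (-957/623 + (-10 + 9)²*943)) = (1435063 + 1265625)/(-2387415 + (-957*1/623 + (-1)²*943)) = 2700688/(-2387415 + (-957/623 + 1*943)) = 2700688/(-2387415 + (-957/623 + 943)) = 2700688/(-2387415 + 586532/623) = 2700688/(-1486773013/623) = 2700688*(-623/1486773013) = -1682528624/1486773013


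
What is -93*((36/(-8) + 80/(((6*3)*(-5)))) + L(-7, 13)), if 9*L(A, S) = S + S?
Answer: 465/2 ≈ 232.50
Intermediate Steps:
L(A, S) = 2*S/9 (L(A, S) = (S + S)/9 = (2*S)/9 = 2*S/9)
-93*((36/(-8) + 80/(((6*3)*(-5)))) + L(-7, 13)) = -93*((36/(-8) + 80/(((6*3)*(-5)))) + (2/9)*13) = -93*((36*(-1/8) + 80/((18*(-5)))) + 26/9) = -93*((-9/2 + 80/(-90)) + 26/9) = -93*((-9/2 + 80*(-1/90)) + 26/9) = -93*((-9/2 - 8/9) + 26/9) = -93*(-97/18 + 26/9) = -93*(-5/2) = 465/2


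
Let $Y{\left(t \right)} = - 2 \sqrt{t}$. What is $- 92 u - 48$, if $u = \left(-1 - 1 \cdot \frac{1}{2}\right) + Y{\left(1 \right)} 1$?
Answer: $274$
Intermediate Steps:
$u = - \frac{7}{2}$ ($u = \left(-1 - 1 \cdot \frac{1}{2}\right) + - 2 \sqrt{1} \cdot 1 = \left(-1 - 1 \cdot \frac{1}{2}\right) + \left(-2\right) 1 \cdot 1 = \left(-1 - \frac{1}{2}\right) - 2 = - \frac{3}{2} - 2 = - \frac{7}{2} \approx -3.5$)
$- 92 u - 48 = \left(-92\right) \left(- \frac{7}{2}\right) - 48 = 322 - 48 = 274$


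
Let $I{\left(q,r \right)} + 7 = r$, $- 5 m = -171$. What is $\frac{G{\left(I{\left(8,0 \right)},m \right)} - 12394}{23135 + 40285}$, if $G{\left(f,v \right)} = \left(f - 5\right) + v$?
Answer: $- \frac{8837}{45300} \approx -0.19508$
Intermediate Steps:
$m = \frac{171}{5}$ ($m = \left(- \frac{1}{5}\right) \left(-171\right) = \frac{171}{5} \approx 34.2$)
$I{\left(q,r \right)} = -7 + r$
$G{\left(f,v \right)} = -5 + f + v$ ($G{\left(f,v \right)} = \left(-5 + f\right) + v = -5 + f + v$)
$\frac{G{\left(I{\left(8,0 \right)},m \right)} - 12394}{23135 + 40285} = \frac{\left(-5 + \left(-7 + 0\right) + \frac{171}{5}\right) - 12394}{23135 + 40285} = \frac{\left(-5 - 7 + \frac{171}{5}\right) - 12394}{63420} = \left(\frac{111}{5} - 12394\right) \frac{1}{63420} = \left(- \frac{61859}{5}\right) \frac{1}{63420} = - \frac{8837}{45300}$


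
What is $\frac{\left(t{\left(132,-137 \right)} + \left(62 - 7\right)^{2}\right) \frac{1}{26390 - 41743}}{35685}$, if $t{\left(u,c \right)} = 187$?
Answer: $- \frac{3212}{547871805} \approx -5.8627 \cdot 10^{-6}$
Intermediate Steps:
$\frac{\left(t{\left(132,-137 \right)} + \left(62 - 7\right)^{2}\right) \frac{1}{26390 - 41743}}{35685} = \frac{\left(187 + \left(62 - 7\right)^{2}\right) \frac{1}{26390 - 41743}}{35685} = \frac{187 + 55^{2}}{-15353} \cdot \frac{1}{35685} = \left(187 + 3025\right) \left(- \frac{1}{15353}\right) \frac{1}{35685} = 3212 \left(- \frac{1}{15353}\right) \frac{1}{35685} = \left(- \frac{3212}{15353}\right) \frac{1}{35685} = - \frac{3212}{547871805}$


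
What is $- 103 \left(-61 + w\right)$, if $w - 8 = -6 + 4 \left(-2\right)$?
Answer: $6901$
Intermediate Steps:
$w = -6$ ($w = 8 + \left(-6 + 4 \left(-2\right)\right) = 8 - 14 = -6$)
$- 103 \left(-61 + w\right) = - 103 \left(-61 - 6\right) = \left(-103\right) \left(-67\right) = 6901$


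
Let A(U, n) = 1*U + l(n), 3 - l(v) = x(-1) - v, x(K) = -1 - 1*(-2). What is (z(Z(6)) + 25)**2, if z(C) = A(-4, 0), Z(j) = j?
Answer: 529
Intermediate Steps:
x(K) = 1 (x(K) = -1 + 2 = 1)
l(v) = 2 + v (l(v) = 3 - (1 - v) = 3 + (-1 + v) = 2 + v)
A(U, n) = 2 + U + n (A(U, n) = 1*U + (2 + n) = U + (2 + n) = 2 + U + n)
z(C) = -2 (z(C) = 2 - 4 + 0 = -2)
(z(Z(6)) + 25)**2 = (-2 + 25)**2 = 23**2 = 529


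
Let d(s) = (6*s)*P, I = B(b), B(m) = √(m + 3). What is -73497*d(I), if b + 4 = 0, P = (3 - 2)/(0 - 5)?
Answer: 440982*I/5 ≈ 88196.0*I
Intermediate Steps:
P = -⅕ (P = 1/(-5) = 1*(-⅕) = -⅕ ≈ -0.20000)
b = -4 (b = -4 + 0 = -4)
B(m) = √(3 + m)
I
d(s) = -6*s/5 (d(s) = (6*s)*(-⅕) = -6*s/5)
-73497*d(I) = -(-440982)*I/5 = 440982*I/5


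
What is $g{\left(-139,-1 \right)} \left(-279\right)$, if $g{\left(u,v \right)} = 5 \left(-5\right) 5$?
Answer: $34875$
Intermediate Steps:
$g{\left(u,v \right)} = -125$ ($g{\left(u,v \right)} = \left(-25\right) 5 = -125$)
$g{\left(-139,-1 \right)} \left(-279\right) = \left(-125\right) \left(-279\right) = 34875$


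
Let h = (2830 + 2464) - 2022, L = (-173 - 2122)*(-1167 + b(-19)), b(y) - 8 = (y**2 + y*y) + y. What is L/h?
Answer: 130815/409 ≈ 319.84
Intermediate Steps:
b(y) = 8 + y + 2*y**2 (b(y) = 8 + ((y**2 + y*y) + y) = 8 + ((y**2 + y**2) + y) = 8 + (2*y**2 + y) = 8 + (y + 2*y**2) = 8 + y + 2*y**2)
L = 1046520 (L = (-173 - 2122)*(-1167 + (8 - 19 + 2*(-19)**2)) = -2295*(-1167 + (8 - 19 + 2*361)) = -2295*(-1167 + (8 - 19 + 722)) = -2295*(-1167 + 711) = -2295*(-456) = 1046520)
h = 3272 (h = 5294 - 2022 = 3272)
L/h = 1046520/3272 = 1046520*(1/3272) = 130815/409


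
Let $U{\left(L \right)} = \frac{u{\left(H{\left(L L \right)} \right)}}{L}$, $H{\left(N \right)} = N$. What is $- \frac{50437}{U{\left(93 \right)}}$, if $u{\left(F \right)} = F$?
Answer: $- \frac{1627}{3} \approx -542.33$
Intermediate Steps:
$U{\left(L \right)} = L$ ($U{\left(L \right)} = \frac{L L}{L} = \frac{L^{2}}{L} = L$)
$- \frac{50437}{U{\left(93 \right)}} = - \frac{50437}{93} = \left(-50437\right) \frac{1}{93} = - \frac{1627}{3}$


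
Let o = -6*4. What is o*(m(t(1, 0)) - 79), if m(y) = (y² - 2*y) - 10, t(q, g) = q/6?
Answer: 6430/3 ≈ 2143.3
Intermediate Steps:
t(q, g) = q/6 (t(q, g) = q*(⅙) = q/6)
m(y) = -10 + y² - 2*y
o = -24
o*(m(t(1, 0)) - 79) = -24*((-10 + ((⅙)*1)² - 1/3) - 79) = -24*((-10 + (⅙)² - 2*⅙) - 79) = -24*((-10 + 1/36 - ⅓) - 79) = -24*(-371/36 - 79) = -24*(-3215/36) = 6430/3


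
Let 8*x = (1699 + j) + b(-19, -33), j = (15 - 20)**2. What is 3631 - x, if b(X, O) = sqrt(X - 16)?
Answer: 6831/2 - I*sqrt(35)/8 ≈ 3415.5 - 0.73951*I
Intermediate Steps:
j = 25 (j = (-5)**2 = 25)
b(X, O) = sqrt(-16 + X)
x = 431/2 + I*sqrt(35)/8 (x = ((1699 + 25) + sqrt(-16 - 19))/8 = (1724 + sqrt(-35))/8 = (1724 + I*sqrt(35))/8 = 431/2 + I*sqrt(35)/8 ≈ 215.5 + 0.73951*I)
3631 - x = 3631 - (431/2 + I*sqrt(35)/8) = 3631 + (-431/2 - I*sqrt(35)/8) = 6831/2 - I*sqrt(35)/8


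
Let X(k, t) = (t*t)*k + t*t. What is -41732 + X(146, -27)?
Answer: 65431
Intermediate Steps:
X(k, t) = t² + k*t² (X(k, t) = t²*k + t² = k*t² + t² = t² + k*t²)
-41732 + X(146, -27) = -41732 + (-27)²*(1 + 146) = -41732 + 729*147 = -41732 + 107163 = 65431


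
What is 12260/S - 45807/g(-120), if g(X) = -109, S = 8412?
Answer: 96666206/229227 ≈ 421.71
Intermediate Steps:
12260/S - 45807/g(-120) = 12260/8412 - 45807/(-109) = 12260*(1/8412) - 45807*(-1/109) = 3065/2103 + 45807/109 = 96666206/229227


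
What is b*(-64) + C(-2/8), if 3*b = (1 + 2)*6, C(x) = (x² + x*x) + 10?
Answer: -2991/8 ≈ -373.88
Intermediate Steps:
C(x) = 10 + 2*x² (C(x) = (x² + x²) + 10 = 2*x² + 10 = 10 + 2*x²)
b = 6 (b = ((1 + 2)*6)/3 = (3*6)/3 = (⅓)*18 = 6)
b*(-64) + C(-2/8) = 6*(-64) + (10 + 2*(-2/8)²) = -384 + (10 + 2*(-2*⅛)²) = -384 + (10 + 2*(-¼)²) = -384 + (10 + 2*(1/16)) = -384 + (10 + ⅛) = -384 + 81/8 = -2991/8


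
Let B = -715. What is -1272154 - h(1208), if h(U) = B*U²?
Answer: 1042101606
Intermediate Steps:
h(U) = -715*U²
-1272154 - h(1208) = -1272154 - (-715)*1208² = -1272154 - (-715)*1459264 = -1272154 - 1*(-1043373760) = -1272154 + 1043373760 = 1042101606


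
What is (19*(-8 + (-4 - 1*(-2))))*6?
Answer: -1140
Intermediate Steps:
(19*(-8 + (-4 - 1*(-2))))*6 = (19*(-8 + (-4 + 2)))*6 = (19*(-8 - 2))*6 = (19*(-10))*6 = -190*6 = -1140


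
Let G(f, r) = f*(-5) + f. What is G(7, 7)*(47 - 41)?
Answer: -168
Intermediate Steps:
G(f, r) = -4*f (G(f, r) = -5*f + f = -4*f)
G(7, 7)*(47 - 41) = (-4*7)*(47 - 41) = -28*6 = -168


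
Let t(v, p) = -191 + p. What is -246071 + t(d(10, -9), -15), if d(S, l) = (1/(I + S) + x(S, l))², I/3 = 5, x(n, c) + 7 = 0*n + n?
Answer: -246277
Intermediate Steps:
x(n, c) = -7 + n (x(n, c) = -7 + (0*n + n) = -7 + (0 + n) = -7 + n)
I = 15 (I = 3*5 = 15)
d(S, l) = (-7 + S + 1/(15 + S))² (d(S, l) = (1/(15 + S) + (-7 + S))² = (-7 + S + 1/(15 + S))²)
-246071 + t(d(10, -9), -15) = -246071 + (-191 - 15) = -246071 - 206 = -246277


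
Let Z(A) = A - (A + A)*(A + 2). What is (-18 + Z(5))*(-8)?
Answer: 664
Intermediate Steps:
Z(A) = A - 2*A*(2 + A)
(-18 + Z(5))*(-8) = (-18 - 1*5*(3 + 2*5))*(-8) = (-18 - 1*5*(3 + 10))*(-8) = (-18 - 1*5*13)*(-8) = (-18 - 65)*(-8) = -83*(-8) = 664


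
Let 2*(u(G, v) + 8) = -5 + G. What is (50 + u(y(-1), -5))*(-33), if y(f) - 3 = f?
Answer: -2673/2 ≈ -1336.5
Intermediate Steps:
y(f) = 3 + f
u(G, v) = -21/2 + G/2 (u(G, v) = -8 + (-5 + G)/2 = -8 + (-5/2 + G/2) = -21/2 + G/2)
(50 + u(y(-1), -5))*(-33) = (50 + (-21/2 + (3 - 1)/2))*(-33) = (50 + (-21/2 + (½)*2))*(-33) = (50 + (-21/2 + 1))*(-33) = (50 - 19/2)*(-33) = (81/2)*(-33) = -2673/2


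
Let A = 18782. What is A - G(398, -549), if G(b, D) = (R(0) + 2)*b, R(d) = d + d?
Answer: 17986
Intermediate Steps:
R(d) = 2*d
G(b, D) = 2*b (G(b, D) = (2*0 + 2)*b = (0 + 2)*b = 2*b)
A - G(398, -549) = 18782 - 2*398 = 18782 - 1*796 = 18782 - 796 = 17986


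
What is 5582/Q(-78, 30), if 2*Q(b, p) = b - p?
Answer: -2791/27 ≈ -103.37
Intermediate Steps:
Q(b, p) = b/2 - p/2 (Q(b, p) = (b - p)/2 = b/2 - p/2)
5582/Q(-78, 30) = 5582/((½)*(-78) - ½*30) = 5582/(-39 - 15) = 5582/(-54) = 5582*(-1/54) = -2791/27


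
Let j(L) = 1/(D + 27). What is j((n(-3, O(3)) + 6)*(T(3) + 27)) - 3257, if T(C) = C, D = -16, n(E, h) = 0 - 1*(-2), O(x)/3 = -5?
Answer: -35826/11 ≈ -3256.9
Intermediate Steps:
O(x) = -15 (O(x) = 3*(-5) = -15)
n(E, h) = 2 (n(E, h) = 0 + 2 = 2)
j(L) = 1/11 (j(L) = 1/(-16 + 27) = 1/11)
j((n(-3, O(3)) + 6)*(T(3) + 27)) - 3257 = 1/11 - 3257 = -35826/11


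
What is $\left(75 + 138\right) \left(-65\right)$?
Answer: $-13845$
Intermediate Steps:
$\left(75 + 138\right) \left(-65\right) = 213 \left(-65\right) = -13845$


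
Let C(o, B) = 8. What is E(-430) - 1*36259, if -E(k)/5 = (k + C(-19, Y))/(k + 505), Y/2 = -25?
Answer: -543463/15 ≈ -36231.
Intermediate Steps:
Y = -50 (Y = 2*(-25) = -50)
E(k) = -5*(8 + k)/(505 + k) (E(k) = -5*(k + 8)/(k + 505) = -5*(8 + k)/(505 + k))
E(-430) - 1*36259 = 5*(-8 - 1*(-430))/(505 - 430) - 1*36259 = 5*(-8 + 430)/75 - 36259 = 5*(1/75)*422 - 36259 = 422/15 - 36259 = -543463/15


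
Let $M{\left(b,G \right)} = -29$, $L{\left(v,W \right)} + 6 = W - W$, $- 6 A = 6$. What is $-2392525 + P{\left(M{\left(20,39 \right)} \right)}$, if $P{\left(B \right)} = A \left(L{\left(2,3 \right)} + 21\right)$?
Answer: $-2392540$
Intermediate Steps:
$A = -1$ ($A = \left(- \frac{1}{6}\right) 6 = -1$)
$L{\left(v,W \right)} = -6$ ($L{\left(v,W \right)} = -6 + \left(W - W\right) = -6 + 0 = -6$)
$P{\left(B \right)} = -15$ ($P{\left(B \right)} = - (-6 + 21) = \left(-1\right) 15 = -15$)
$-2392525 + P{\left(M{\left(20,39 \right)} \right)} = -2392525 - 15 = -2392540$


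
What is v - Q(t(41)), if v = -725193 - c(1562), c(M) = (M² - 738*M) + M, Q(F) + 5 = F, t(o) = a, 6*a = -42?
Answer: -2013831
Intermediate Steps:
a = -7 (a = (⅙)*(-42) = -7)
t(o) = -7
Q(F) = -5 + F
c(M) = M² - 737*M
v = -2013843 (v = -725193 - 1562*(-737 + 1562) = -725193 - 1562*825 = -725193 - 1*1288650 = -725193 - 1288650 = -2013843)
v - Q(t(41)) = -2013843 - (-5 - 7) = -2013843 - 1*(-12) = -2013843 + 12 = -2013831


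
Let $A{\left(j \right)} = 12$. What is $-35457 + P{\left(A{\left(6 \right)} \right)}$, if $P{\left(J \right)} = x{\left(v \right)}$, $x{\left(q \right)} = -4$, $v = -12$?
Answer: $-35461$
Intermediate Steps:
$P{\left(J \right)} = -4$
$-35457 + P{\left(A{\left(6 \right)} \right)} = -35457 - 4 = -35461$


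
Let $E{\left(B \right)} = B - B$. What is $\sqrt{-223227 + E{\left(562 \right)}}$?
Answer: $3 i \sqrt{24803} \approx 472.47 i$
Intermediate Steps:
$E{\left(B \right)} = 0$
$\sqrt{-223227 + E{\left(562 \right)}} = \sqrt{-223227 + 0} = \sqrt{-223227} = 3 i \sqrt{24803}$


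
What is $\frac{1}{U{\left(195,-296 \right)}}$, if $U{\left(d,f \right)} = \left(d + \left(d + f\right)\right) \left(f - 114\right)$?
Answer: $- \frac{1}{38540} \approx -2.5947 \cdot 10^{-5}$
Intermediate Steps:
$U{\left(d,f \right)} = \left(-114 + f\right) \left(f + 2 d\right)$ ($U{\left(d,f \right)} = \left(f + 2 d\right) \left(-114 + f\right) = \left(-114 + f\right) \left(f + 2 d\right)$)
$\frac{1}{U{\left(195,-296 \right)}} = \frac{1}{\left(-296\right)^{2} - 44460 - -33744 + 2 \cdot 195 \left(-296\right)} = \frac{1}{87616 - 44460 + 33744 - 115440} = \frac{1}{-38540} = - \frac{1}{38540}$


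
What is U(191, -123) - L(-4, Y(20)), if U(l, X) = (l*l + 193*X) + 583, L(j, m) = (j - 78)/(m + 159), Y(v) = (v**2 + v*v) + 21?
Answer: 6529291/490 ≈ 13325.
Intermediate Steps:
Y(v) = 21 + 2*v**2 (Y(v) = (v**2 + v**2) + 21 = 2*v**2 + 21 = 21 + 2*v**2)
L(j, m) = (-78 + j)/(159 + m)
U(l, X) = 583 + l**2 + 193*X (U(l, X) = (l**2 + 193*X) + 583 = 583 + l**2 + 193*X)
U(191, -123) - L(-4, Y(20)) = (583 + 191**2 + 193*(-123)) - (-78 - 4)/(159 + (21 + 2*20**2)) = (583 + 36481 - 23739) - (-82)/(159 + (21 + 2*400)) = 13325 - (-82)/(159 + (21 + 800)) = 13325 - (-82)/(159 + 821) = 13325 - (-82)/980 = 13325 - 1*(-41/490) = 13325 + 41/490 = 6529291/490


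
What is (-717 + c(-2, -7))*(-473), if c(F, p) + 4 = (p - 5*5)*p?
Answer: 235081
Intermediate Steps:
c(F, p) = -4 + p*(-25 + p) (c(F, p) = -4 + (p - 5*5)*p = -4 + (p - 25)*p = -4 + (-25 + p)*p = -4 + p*(-25 + p))
(-717 + c(-2, -7))*(-473) = (-717 + (-4 + (-7)² - 25*(-7)))*(-473) = (-717 + (-4 + 49 + 175))*(-473) = (-717 + 220)*(-473) = -497*(-473) = 235081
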